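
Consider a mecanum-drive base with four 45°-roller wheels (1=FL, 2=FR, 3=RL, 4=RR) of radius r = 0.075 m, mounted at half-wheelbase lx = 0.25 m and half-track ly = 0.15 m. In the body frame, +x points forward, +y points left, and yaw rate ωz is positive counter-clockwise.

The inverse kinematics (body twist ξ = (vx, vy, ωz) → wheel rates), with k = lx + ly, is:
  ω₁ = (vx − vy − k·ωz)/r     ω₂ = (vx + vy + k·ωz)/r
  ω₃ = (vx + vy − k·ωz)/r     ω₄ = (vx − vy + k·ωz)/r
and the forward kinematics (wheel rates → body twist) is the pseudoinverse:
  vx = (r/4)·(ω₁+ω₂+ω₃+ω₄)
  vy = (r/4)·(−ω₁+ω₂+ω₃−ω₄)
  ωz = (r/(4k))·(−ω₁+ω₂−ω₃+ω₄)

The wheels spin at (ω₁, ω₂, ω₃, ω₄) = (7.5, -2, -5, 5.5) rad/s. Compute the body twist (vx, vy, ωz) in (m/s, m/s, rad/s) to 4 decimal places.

(0.1125, -0.3750, 0.0469)

k = lx + ly = 0.25 + 0.15 = 0.4000
ω₁+ω₂+ω₃+ω₄ = 6.0000  →  vx = (0.075/4)·6.0000 = 0.1125
−ω₁+ω₂+ω₃−ω₄ = -20.0000  →  vy = (0.075/4)·-20.0000 = -0.3750
−ω₁+ω₂−ω₃+ω₄ = 1.0000  →  ωz = (0.075/1.6000)·1.0000 = 0.0469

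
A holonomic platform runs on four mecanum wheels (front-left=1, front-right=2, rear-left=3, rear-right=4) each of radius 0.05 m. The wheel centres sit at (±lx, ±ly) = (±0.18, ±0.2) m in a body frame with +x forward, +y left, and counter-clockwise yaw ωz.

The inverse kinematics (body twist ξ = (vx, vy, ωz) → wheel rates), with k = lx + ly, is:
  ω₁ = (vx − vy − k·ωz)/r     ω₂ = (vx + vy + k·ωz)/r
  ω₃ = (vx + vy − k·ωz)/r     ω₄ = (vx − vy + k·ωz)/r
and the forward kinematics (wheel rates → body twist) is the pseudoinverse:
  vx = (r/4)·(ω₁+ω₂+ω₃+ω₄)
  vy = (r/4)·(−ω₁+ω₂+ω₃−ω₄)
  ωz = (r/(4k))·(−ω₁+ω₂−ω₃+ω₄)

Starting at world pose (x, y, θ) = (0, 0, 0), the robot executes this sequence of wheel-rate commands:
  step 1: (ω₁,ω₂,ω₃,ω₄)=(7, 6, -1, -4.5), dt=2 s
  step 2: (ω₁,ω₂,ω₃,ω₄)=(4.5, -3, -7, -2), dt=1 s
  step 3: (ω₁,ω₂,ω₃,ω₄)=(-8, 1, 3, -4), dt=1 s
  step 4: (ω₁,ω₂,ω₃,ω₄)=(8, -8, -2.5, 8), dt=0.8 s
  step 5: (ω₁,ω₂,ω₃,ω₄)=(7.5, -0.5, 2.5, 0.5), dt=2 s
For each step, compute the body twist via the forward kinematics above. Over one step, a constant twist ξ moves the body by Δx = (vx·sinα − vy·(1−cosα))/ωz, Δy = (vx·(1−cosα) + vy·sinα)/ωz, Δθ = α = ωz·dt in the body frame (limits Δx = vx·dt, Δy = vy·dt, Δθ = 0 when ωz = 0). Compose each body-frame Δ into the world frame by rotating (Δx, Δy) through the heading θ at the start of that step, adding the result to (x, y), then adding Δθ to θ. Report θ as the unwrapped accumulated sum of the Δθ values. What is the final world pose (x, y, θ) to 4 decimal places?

step 1: ξ=(vx,vy,ωz)=(0.0938, 0.0312, -0.1480), dt=2.0 → body Δ=(0.1940, 0.0340, -0.2961) → world pose (0.1940, 0.0340, -0.2961)
step 2: ξ=(vx,vy,ωz)=(-0.0938, -0.1562, -0.0822), dt=1.0 → body Δ=(-0.1001, -0.1522, -0.0822) → world pose (0.0538, -0.0824, -0.3783)
step 3: ξ=(vx,vy,ωz)=(-0.1000, 0.2000, 0.0658), dt=1.0 → body Δ=(-0.1065, 0.1966, 0.0658) → world pose (0.0275, 0.1396, -0.3125)
step 4: ξ=(vx,vy,ωz)=(0.0688, -0.3313, -0.1809), dt=0.8 → body Δ=(0.0357, -0.2680, -0.1447) → world pose (-0.0210, -0.1264, -0.4572)
step 5: ξ=(vx,vy,ωz)=(0.1250, -0.0750, -0.3289), dt=2.0 → body Δ=(0.1848, -0.2187, -0.6579) → world pose (0.0482, -0.4042, -1.1151)

(0.0482, -0.4042, -1.1151)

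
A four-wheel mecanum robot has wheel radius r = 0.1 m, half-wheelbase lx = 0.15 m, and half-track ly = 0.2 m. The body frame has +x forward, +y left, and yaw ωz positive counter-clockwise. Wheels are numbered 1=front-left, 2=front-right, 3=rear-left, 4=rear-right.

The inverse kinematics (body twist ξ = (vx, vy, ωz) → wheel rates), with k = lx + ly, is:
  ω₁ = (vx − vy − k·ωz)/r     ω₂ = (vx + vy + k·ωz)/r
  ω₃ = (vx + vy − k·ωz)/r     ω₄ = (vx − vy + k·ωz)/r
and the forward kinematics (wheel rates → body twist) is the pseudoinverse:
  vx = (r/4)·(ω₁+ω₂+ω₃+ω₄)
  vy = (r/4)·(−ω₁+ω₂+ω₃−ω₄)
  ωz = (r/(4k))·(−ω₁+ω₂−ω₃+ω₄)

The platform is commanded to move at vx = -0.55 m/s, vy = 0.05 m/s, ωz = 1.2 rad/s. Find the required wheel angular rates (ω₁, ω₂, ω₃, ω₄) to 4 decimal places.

(-10.2000, -0.8000, -9.2000, -1.8000)

k = lx + ly = 0.15 + 0.2 = 0.3500;  k·ωz = 0.3500·1.2 = 0.4200
ω₁ (FL) = (vx − vy − k·ωz)/r = -1.0200/0.1 = -10.2000
ω₂ (FR) = (vx + vy + k·ωz)/r = -0.0800/0.1 = -0.8000
ω₃ (RL) = (vx + vy − k·ωz)/r = -0.9200/0.1 = -9.2000
ω₄ (RR) = (vx − vy + k·ωz)/r = -0.1800/0.1 = -1.8000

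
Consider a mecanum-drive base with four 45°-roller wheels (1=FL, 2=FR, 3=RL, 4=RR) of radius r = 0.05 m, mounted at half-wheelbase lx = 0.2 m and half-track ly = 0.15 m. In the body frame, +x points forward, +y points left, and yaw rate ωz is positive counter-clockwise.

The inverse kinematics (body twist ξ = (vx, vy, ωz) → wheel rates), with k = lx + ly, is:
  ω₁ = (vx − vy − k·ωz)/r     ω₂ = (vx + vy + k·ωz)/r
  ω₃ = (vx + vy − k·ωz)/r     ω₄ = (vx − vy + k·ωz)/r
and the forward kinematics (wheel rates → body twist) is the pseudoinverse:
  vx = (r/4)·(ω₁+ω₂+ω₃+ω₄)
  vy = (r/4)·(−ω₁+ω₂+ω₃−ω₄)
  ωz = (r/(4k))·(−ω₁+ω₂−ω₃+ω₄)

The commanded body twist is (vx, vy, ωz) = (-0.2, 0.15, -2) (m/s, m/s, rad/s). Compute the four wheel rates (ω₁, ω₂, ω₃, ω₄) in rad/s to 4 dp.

k = lx + ly = 0.2 + 0.15 = 0.3500;  k·ωz = 0.3500·-2 = -0.7000
ω₁ (FL) = (vx − vy − k·ωz)/r = 0.3500/0.05 = 7.0000
ω₂ (FR) = (vx + vy + k·ωz)/r = -0.7500/0.05 = -15.0000
ω₃ (RL) = (vx + vy − k·ωz)/r = 0.6500/0.05 = 13.0000
ω₄ (RR) = (vx − vy + k·ωz)/r = -1.0500/0.05 = -21.0000

(7.0000, -15.0000, 13.0000, -21.0000)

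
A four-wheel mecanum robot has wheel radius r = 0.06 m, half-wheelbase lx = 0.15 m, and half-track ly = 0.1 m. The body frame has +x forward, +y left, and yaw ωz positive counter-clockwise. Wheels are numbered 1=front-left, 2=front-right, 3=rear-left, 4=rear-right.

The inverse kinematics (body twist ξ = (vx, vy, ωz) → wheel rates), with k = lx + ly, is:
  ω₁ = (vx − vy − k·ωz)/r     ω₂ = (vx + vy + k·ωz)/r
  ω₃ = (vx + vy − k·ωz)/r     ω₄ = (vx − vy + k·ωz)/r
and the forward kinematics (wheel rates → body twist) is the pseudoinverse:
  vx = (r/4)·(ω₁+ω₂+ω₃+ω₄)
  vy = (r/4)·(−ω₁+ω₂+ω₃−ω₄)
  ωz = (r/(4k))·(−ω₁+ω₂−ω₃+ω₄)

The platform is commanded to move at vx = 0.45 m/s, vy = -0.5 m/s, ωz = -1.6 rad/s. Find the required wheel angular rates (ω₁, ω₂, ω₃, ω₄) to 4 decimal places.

(22.5000, -7.5000, 5.8333, 9.1667)

k = lx + ly = 0.15 + 0.1 = 0.2500;  k·ωz = 0.2500·-1.6 = -0.4000
ω₁ (FL) = (vx − vy − k·ωz)/r = 1.3500/0.06 = 22.5000
ω₂ (FR) = (vx + vy + k·ωz)/r = -0.4500/0.06 = -7.5000
ω₃ (RL) = (vx + vy − k·ωz)/r = 0.3500/0.06 = 5.8333
ω₄ (RR) = (vx − vy + k·ωz)/r = 0.5500/0.06 = 9.1667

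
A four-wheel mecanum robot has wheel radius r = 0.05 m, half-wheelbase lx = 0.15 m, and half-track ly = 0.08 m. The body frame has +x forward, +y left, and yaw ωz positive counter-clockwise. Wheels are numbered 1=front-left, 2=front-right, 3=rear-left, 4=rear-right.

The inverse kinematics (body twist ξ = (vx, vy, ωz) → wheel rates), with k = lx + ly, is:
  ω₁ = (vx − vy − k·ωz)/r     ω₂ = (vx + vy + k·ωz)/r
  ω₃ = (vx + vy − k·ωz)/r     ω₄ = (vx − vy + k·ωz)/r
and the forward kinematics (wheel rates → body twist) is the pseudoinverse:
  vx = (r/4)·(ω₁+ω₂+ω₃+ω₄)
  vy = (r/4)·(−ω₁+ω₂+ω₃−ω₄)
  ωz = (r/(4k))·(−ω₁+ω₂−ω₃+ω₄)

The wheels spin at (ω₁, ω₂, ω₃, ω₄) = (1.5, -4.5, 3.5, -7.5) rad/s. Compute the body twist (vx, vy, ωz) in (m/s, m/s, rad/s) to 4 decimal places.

(-0.0875, 0.0625, -0.9239)

k = lx + ly = 0.15 + 0.08 = 0.2300
ω₁+ω₂+ω₃+ω₄ = -7.0000  →  vx = (0.05/4)·-7.0000 = -0.0875
−ω₁+ω₂+ω₃−ω₄ = 5.0000  →  vy = (0.05/4)·5.0000 = 0.0625
−ω₁+ω₂−ω₃+ω₄ = -17.0000  →  ωz = (0.05/0.9200)·-17.0000 = -0.9239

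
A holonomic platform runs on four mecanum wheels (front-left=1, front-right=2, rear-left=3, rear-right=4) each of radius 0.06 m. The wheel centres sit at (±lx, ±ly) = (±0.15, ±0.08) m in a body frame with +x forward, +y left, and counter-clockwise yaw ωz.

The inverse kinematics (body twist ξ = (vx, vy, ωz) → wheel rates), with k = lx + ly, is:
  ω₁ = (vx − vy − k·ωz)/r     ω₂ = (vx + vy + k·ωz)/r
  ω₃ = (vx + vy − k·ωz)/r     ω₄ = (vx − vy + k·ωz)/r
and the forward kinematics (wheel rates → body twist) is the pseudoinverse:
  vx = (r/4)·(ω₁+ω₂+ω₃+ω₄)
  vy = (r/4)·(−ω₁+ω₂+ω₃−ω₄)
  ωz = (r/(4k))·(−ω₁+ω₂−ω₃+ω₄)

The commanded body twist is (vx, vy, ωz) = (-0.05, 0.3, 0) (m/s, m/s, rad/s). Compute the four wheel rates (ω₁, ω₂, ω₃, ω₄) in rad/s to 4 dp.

(-5.8333, 4.1667, 4.1667, -5.8333)

k = lx + ly = 0.15 + 0.08 = 0.2300;  k·ωz = 0.2300·0 = 0.0000
ω₁ (FL) = (vx − vy − k·ωz)/r = -0.3500/0.06 = -5.8333
ω₂ (FR) = (vx + vy + k·ωz)/r = 0.2500/0.06 = 4.1667
ω₃ (RL) = (vx + vy − k·ωz)/r = 0.2500/0.06 = 4.1667
ω₄ (RR) = (vx − vy + k·ωz)/r = -0.3500/0.06 = -5.8333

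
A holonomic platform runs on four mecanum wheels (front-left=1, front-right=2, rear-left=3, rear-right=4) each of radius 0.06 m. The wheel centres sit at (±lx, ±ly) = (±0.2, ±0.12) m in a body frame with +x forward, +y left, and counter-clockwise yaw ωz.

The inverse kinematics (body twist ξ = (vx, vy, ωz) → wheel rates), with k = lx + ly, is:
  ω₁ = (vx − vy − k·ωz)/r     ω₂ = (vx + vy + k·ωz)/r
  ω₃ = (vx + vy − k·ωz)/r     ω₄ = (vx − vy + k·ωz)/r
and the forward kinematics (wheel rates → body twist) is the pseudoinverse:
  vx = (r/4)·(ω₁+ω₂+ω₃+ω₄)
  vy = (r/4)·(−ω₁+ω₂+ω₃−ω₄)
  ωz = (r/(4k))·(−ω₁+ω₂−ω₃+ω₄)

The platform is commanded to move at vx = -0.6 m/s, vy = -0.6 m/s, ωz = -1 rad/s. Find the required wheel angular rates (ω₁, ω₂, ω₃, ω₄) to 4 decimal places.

k = lx + ly = 0.2 + 0.12 = 0.3200;  k·ωz = 0.3200·-1 = -0.3200
ω₁ (FL) = (vx − vy − k·ωz)/r = 0.3200/0.06 = 5.3333
ω₂ (FR) = (vx + vy + k·ωz)/r = -1.5200/0.06 = -25.3333
ω₃ (RL) = (vx + vy − k·ωz)/r = -0.8800/0.06 = -14.6667
ω₄ (RR) = (vx − vy + k·ωz)/r = -0.3200/0.06 = -5.3333

(5.3333, -25.3333, -14.6667, -5.3333)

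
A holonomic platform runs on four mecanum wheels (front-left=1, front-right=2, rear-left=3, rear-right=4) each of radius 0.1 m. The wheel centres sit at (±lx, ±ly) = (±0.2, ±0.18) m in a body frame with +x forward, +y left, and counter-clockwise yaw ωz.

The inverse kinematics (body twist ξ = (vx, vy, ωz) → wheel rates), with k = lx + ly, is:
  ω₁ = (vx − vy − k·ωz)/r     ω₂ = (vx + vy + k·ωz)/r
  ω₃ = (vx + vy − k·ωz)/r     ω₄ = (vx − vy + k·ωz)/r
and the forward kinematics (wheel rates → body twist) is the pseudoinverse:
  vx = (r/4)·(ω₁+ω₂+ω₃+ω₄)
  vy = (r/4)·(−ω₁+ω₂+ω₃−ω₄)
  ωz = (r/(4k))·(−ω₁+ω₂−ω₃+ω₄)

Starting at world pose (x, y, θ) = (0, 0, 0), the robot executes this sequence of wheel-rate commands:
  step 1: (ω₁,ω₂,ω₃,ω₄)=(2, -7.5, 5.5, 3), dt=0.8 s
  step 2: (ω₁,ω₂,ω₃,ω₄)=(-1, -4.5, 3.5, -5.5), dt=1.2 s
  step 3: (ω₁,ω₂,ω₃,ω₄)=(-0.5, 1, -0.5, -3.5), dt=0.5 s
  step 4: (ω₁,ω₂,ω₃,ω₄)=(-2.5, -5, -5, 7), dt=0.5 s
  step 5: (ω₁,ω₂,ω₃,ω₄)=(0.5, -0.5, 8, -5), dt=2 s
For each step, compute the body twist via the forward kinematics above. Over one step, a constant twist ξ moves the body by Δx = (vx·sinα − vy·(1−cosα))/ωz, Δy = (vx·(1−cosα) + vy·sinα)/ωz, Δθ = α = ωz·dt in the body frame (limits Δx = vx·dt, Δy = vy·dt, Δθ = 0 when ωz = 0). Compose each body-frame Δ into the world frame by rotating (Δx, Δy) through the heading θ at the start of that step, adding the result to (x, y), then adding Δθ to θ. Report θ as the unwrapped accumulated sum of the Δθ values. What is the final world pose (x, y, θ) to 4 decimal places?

step 1: ξ=(vx,vy,ωz)=(0.0750, -0.1750, -0.7895), dt=0.8 → body Δ=(0.0133, -0.1492, -0.6316) → world pose (0.0133, -0.1492, -0.6316)
step 2: ξ=(vx,vy,ωz)=(-0.1875, 0.1375, -0.8224), dt=1.2 → body Δ=(-0.1152, 0.2418, -0.9868) → world pose (0.0631, 0.1140, -1.6184)
step 3: ξ=(vx,vy,ωz)=(-0.0875, 0.1125, -0.0987), dt=0.5 → body Δ=(-0.0423, 0.0573, -0.0493) → world pose (0.1224, 0.1535, -1.6678)
step 4: ξ=(vx,vy,ωz)=(-0.1375, -0.3625, 0.6250), dt=0.5 → body Δ=(-0.0395, -0.1890, 0.3125) → world pose (-0.0619, 0.2112, -1.3553)
step 5: ξ=(vx,vy,ωz)=(0.0750, 0.3000, -0.9211), dt=2.0 → body Δ=(0.4915, 0.2105, -1.8421) → world pose (0.2489, -0.2239, -3.1974)

(0.2489, -0.2239, -3.1974)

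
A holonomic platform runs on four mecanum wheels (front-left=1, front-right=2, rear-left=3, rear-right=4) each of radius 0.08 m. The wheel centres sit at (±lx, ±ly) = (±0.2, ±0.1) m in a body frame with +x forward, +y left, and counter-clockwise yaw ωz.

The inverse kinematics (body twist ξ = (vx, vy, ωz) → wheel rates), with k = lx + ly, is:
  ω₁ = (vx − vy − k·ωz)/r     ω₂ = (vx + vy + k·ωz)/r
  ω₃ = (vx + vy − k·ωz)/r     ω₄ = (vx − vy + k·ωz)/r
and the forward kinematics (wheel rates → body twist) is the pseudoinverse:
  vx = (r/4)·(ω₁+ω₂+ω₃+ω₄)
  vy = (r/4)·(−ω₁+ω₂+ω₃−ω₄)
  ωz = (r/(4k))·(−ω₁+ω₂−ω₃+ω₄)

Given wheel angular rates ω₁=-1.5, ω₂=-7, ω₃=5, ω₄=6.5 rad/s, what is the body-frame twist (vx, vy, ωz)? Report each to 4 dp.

k = lx + ly = 0.2 + 0.1 = 0.3000
ω₁+ω₂+ω₃+ω₄ = 3.0000  →  vx = (0.08/4)·3.0000 = 0.0600
−ω₁+ω₂+ω₃−ω₄ = -7.0000  →  vy = (0.08/4)·-7.0000 = -0.1400
−ω₁+ω₂−ω₃+ω₄ = -4.0000  →  ωz = (0.08/1.2000)·-4.0000 = -0.2667

(0.0600, -0.1400, -0.2667)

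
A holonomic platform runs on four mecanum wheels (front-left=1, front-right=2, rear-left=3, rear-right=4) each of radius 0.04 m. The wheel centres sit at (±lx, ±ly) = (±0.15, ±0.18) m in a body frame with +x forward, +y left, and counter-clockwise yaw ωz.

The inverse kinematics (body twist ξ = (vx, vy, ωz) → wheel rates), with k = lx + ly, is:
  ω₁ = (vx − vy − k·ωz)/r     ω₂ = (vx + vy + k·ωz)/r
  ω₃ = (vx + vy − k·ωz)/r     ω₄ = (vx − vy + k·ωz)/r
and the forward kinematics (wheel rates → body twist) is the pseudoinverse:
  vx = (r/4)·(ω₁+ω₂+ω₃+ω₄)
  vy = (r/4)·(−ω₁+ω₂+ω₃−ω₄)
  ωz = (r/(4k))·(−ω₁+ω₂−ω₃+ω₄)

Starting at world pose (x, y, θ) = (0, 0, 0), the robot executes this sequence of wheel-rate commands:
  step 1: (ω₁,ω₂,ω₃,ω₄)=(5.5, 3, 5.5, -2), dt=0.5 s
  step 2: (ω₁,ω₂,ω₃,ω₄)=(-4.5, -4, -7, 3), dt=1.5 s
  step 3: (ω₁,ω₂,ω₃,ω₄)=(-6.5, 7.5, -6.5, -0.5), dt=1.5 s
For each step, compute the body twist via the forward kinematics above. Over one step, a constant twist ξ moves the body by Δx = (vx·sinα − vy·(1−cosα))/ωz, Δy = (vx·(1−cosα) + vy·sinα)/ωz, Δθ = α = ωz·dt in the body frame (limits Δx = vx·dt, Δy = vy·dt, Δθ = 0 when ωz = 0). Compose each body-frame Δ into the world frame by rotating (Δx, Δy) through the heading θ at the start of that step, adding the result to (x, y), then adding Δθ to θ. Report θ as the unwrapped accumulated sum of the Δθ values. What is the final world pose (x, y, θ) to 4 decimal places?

step 1: ξ=(vx,vy,ωz)=(0.1200, 0.0500, -0.3030), dt=0.5 → body Δ=(0.0617, 0.0204, -0.1515) → world pose (0.0617, 0.0204, -0.1515)
step 2: ξ=(vx,vy,ωz)=(-0.1250, -0.0950, 0.3182), dt=1.5 → body Δ=(-0.1471, -0.1811, 0.4773) → world pose (-0.1111, -0.1364, 0.3258)
step 3: ξ=(vx,vy,ωz)=(-0.0600, 0.0800, 0.6061), dt=1.5 → body Δ=(-0.1290, 0.0660, 0.9091) → world pose (-0.2544, -0.1152, 1.2348)

(-0.2544, -0.1152, 1.2348)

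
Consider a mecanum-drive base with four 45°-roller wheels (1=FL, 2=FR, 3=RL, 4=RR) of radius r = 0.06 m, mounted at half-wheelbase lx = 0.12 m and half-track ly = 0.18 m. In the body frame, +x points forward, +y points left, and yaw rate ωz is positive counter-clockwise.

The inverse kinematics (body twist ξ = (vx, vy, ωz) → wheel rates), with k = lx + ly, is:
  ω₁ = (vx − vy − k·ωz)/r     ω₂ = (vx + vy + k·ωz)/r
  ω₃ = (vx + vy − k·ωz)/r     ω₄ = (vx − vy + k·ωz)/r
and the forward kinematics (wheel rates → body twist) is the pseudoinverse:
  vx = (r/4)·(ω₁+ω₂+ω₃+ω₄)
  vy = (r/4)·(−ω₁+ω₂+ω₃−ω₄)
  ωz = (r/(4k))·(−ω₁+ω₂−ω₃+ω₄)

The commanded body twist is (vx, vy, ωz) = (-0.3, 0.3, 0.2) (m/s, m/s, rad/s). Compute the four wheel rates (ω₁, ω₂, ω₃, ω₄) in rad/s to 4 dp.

k = lx + ly = 0.12 + 0.18 = 0.3000;  k·ωz = 0.3000·0.2 = 0.0600
ω₁ (FL) = (vx − vy − k·ωz)/r = -0.6600/0.06 = -11.0000
ω₂ (FR) = (vx + vy + k·ωz)/r = 0.0600/0.06 = 1.0000
ω₃ (RL) = (vx + vy − k·ωz)/r = -0.0600/0.06 = -1.0000
ω₄ (RR) = (vx − vy + k·ωz)/r = -0.5400/0.06 = -9.0000

(-11.0000, 1.0000, -1.0000, -9.0000)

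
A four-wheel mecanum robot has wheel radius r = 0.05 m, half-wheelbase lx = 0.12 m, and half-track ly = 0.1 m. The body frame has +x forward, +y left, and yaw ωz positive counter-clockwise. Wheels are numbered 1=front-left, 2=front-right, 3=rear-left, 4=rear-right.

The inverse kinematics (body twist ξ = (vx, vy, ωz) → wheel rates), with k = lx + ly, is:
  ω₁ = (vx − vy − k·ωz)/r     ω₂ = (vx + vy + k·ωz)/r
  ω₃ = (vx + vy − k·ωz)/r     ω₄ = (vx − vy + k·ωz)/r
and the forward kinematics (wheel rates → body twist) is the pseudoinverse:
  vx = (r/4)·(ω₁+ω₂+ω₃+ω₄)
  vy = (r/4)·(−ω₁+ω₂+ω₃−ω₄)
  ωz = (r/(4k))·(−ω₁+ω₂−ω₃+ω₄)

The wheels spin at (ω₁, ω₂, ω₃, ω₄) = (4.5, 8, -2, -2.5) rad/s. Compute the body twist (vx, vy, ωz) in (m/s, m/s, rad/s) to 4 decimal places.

(0.1000, 0.0500, 0.1705)

k = lx + ly = 0.12 + 0.1 = 0.2200
ω₁+ω₂+ω₃+ω₄ = 8.0000  →  vx = (0.05/4)·8.0000 = 0.1000
−ω₁+ω₂+ω₃−ω₄ = 4.0000  →  vy = (0.05/4)·4.0000 = 0.0500
−ω₁+ω₂−ω₃+ω₄ = 3.0000  →  ωz = (0.05/0.8800)·3.0000 = 0.1705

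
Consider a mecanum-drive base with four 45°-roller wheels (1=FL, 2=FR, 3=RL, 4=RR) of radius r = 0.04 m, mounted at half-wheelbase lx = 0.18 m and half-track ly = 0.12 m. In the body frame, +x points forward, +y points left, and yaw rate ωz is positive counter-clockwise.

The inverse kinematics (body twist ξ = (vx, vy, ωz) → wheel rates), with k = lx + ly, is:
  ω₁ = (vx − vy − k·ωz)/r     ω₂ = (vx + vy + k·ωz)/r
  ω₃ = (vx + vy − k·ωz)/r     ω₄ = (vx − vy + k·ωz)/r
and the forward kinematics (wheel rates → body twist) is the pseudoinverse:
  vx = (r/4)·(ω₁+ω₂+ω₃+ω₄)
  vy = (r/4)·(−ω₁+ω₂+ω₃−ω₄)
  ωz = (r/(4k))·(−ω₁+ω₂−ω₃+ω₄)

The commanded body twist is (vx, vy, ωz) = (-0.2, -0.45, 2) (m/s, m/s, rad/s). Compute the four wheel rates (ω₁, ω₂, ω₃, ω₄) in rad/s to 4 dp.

k = lx + ly = 0.18 + 0.12 = 0.3000;  k·ωz = 0.3000·2 = 0.6000
ω₁ (FL) = (vx − vy − k·ωz)/r = -0.3500/0.04 = -8.7500
ω₂ (FR) = (vx + vy + k·ωz)/r = -0.0500/0.04 = -1.2500
ω₃ (RL) = (vx + vy − k·ωz)/r = -1.2500/0.04 = -31.2500
ω₄ (RR) = (vx − vy + k·ωz)/r = 0.8500/0.04 = 21.2500

(-8.7500, -1.2500, -31.2500, 21.2500)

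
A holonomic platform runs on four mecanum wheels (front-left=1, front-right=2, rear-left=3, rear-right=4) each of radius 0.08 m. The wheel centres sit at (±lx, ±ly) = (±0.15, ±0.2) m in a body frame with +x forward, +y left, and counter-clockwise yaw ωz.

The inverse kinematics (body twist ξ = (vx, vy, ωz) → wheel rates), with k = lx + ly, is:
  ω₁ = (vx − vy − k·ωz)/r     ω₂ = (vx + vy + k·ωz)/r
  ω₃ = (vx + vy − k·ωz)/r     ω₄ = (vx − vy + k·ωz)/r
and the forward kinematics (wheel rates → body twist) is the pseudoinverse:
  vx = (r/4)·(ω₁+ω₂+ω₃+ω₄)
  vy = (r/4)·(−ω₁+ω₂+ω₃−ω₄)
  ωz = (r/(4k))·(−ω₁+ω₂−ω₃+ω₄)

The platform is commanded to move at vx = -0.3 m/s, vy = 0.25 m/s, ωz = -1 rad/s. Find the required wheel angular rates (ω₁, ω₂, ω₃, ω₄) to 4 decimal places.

k = lx + ly = 0.15 + 0.2 = 0.3500;  k·ωz = 0.3500·-1 = -0.3500
ω₁ (FL) = (vx − vy − k·ωz)/r = -0.2000/0.08 = -2.5000
ω₂ (FR) = (vx + vy + k·ωz)/r = -0.4000/0.08 = -5.0000
ω₃ (RL) = (vx + vy − k·ωz)/r = 0.3000/0.08 = 3.7500
ω₄ (RR) = (vx − vy + k·ωz)/r = -0.9000/0.08 = -11.2500

(-2.5000, -5.0000, 3.7500, -11.2500)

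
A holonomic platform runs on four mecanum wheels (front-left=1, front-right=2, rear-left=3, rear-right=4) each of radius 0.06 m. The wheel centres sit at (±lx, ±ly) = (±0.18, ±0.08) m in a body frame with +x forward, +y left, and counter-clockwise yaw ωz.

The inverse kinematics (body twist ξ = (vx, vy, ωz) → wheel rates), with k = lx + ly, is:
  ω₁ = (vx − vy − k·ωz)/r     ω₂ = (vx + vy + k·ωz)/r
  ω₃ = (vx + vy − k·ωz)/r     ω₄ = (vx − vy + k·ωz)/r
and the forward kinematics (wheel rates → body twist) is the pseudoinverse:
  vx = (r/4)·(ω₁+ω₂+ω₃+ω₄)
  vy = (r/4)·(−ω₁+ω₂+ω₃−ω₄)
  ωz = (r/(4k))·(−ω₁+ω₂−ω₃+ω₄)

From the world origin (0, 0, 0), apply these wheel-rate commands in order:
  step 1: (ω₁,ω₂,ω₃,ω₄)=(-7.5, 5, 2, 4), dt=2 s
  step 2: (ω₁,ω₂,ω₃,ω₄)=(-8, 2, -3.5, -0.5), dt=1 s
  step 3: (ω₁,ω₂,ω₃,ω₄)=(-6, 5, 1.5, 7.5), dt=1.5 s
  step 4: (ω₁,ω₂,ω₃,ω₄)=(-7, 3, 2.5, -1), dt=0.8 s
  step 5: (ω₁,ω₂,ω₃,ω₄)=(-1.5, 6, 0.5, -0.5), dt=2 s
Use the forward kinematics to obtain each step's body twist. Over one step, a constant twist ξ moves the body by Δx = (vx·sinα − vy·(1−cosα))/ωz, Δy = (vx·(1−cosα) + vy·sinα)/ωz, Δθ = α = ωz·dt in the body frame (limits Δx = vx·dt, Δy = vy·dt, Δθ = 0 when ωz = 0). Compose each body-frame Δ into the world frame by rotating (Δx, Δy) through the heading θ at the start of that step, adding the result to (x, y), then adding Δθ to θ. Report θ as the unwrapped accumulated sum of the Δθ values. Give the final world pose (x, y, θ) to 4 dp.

step 1: ξ=(vx,vy,ωz)=(0.0525, 0.1575, 0.8365), dt=2.0 → body Δ=(-0.1451, 0.2565, 1.6731) → world pose (-0.1451, 0.2565, 1.6731)
step 2: ξ=(vx,vy,ωz)=(-0.1500, 0.1050, 0.7500), dt=1.0 → body Δ=(-0.1739, 0.0418, 0.7500) → world pose (-0.1689, 0.0792, 2.4231)
step 3: ξ=(vx,vy,ωz)=(0.1200, 0.0750, 0.9808), dt=1.5 → body Δ=(0.0529, 0.1863, 1.4712) → world pose (-0.3313, -0.0262, 3.8942)
step 4: ξ=(vx,vy,ωz)=(-0.0375, 0.2025, 0.3750), dt=0.8 → body Δ=(-0.0537, 0.1551, 0.3000) → world pose (-0.1861, -0.1027, 4.1942)
step 5: ξ=(vx,vy,ωz)=(0.0675, 0.1275, 0.3750), dt=2.0 → body Δ=(0.0315, 0.2801, 0.7500) → world pose (0.0416, -0.2688, 4.9442)

(0.0416, -0.2688, 4.9442)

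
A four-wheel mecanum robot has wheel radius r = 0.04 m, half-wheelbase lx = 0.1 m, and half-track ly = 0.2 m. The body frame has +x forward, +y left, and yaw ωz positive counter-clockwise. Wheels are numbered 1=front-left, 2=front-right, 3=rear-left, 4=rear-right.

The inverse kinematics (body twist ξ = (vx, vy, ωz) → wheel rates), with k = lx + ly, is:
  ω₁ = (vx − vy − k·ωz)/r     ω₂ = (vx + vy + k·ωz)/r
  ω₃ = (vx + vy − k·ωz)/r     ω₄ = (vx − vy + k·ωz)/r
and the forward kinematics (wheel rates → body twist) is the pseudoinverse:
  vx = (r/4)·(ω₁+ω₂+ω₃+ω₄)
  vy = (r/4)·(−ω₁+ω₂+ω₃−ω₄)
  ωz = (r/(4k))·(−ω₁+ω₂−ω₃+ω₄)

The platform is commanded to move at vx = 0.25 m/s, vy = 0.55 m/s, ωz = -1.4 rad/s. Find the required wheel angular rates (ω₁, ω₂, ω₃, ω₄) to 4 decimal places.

(3.0000, 9.5000, 30.5000, -18.0000)

k = lx + ly = 0.1 + 0.2 = 0.3000;  k·ωz = 0.3000·-1.4 = -0.4200
ω₁ (FL) = (vx − vy − k·ωz)/r = 0.1200/0.04 = 3.0000
ω₂ (FR) = (vx + vy + k·ωz)/r = 0.3800/0.04 = 9.5000
ω₃ (RL) = (vx + vy − k·ωz)/r = 1.2200/0.04 = 30.5000
ω₄ (RR) = (vx − vy + k·ωz)/r = -0.7200/0.04 = -18.0000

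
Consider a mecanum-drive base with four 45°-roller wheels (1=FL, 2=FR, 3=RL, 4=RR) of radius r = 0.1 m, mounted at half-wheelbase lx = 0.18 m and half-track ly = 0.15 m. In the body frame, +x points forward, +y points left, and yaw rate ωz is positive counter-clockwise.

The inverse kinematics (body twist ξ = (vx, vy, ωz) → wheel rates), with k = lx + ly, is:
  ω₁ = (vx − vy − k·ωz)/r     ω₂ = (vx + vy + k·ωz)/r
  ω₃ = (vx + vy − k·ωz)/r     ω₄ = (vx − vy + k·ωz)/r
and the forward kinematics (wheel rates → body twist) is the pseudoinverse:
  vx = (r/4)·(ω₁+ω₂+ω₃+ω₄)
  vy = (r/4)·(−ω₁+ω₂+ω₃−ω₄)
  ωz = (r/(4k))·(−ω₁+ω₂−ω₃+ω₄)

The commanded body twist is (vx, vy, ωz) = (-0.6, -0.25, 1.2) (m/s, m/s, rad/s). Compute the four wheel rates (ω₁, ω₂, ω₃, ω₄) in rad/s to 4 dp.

(-7.4600, -4.5400, -12.4600, 0.4600)

k = lx + ly = 0.18 + 0.15 = 0.3300;  k·ωz = 0.3300·1.2 = 0.3960
ω₁ (FL) = (vx − vy − k·ωz)/r = -0.7460/0.1 = -7.4600
ω₂ (FR) = (vx + vy + k·ωz)/r = -0.4540/0.1 = -4.5400
ω₃ (RL) = (vx + vy − k·ωz)/r = -1.2460/0.1 = -12.4600
ω₄ (RR) = (vx − vy + k·ωz)/r = 0.0460/0.1 = 0.4600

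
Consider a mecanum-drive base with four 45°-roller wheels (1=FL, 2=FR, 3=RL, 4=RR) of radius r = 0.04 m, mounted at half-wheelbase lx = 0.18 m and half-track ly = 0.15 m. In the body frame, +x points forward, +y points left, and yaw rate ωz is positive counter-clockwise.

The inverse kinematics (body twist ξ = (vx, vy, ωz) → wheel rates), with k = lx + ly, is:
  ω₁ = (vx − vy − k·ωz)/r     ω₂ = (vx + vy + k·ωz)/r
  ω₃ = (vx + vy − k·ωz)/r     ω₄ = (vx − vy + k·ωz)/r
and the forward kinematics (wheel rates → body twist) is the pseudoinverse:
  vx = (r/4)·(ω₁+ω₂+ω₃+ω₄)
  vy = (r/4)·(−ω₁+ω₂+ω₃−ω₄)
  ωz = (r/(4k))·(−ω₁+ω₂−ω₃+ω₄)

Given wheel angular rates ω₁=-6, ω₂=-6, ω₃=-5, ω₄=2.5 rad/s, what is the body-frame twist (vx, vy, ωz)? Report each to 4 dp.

(-0.1450, -0.0750, 0.2273)

k = lx + ly = 0.18 + 0.15 = 0.3300
ω₁+ω₂+ω₃+ω₄ = -14.5000  →  vx = (0.04/4)·-14.5000 = -0.1450
−ω₁+ω₂+ω₃−ω₄ = -7.5000  →  vy = (0.04/4)·-7.5000 = -0.0750
−ω₁+ω₂−ω₃+ω₄ = 7.5000  →  ωz = (0.04/1.3200)·7.5000 = 0.2273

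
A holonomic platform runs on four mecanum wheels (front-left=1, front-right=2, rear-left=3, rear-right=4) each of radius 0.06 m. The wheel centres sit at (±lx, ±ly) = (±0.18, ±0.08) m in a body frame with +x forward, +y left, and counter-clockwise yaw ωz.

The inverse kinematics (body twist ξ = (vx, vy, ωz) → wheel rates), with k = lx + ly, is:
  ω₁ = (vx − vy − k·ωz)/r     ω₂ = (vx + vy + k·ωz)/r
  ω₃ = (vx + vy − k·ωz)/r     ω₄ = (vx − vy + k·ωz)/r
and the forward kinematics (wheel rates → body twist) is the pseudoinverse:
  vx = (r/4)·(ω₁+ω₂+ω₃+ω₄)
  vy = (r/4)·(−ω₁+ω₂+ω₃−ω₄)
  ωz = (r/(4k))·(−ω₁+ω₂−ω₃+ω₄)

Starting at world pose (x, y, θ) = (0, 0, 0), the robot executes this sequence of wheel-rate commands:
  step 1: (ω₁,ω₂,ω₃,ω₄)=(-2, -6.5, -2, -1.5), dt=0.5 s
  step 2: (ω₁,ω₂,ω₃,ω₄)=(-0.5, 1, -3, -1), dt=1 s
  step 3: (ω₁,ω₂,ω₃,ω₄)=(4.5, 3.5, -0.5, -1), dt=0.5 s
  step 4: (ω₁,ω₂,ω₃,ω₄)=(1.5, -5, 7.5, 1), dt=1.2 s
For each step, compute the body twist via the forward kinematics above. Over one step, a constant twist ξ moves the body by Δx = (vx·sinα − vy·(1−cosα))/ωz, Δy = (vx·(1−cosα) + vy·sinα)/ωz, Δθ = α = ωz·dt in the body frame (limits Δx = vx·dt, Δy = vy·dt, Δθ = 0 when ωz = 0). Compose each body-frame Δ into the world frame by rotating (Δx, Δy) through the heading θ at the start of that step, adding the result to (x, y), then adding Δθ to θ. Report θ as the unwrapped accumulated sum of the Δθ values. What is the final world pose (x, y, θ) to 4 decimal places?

step 1: ξ=(vx,vy,ωz)=(-0.1800, -0.0750, -0.2308), dt=0.5 → body Δ=(-0.0920, -0.0322, -0.1154) → world pose (-0.0920, -0.0322, -0.1154)
step 2: ξ=(vx,vy,ωz)=(-0.0525, -0.0075, 0.2019), dt=1.0 → body Δ=(-0.0514, -0.0127, 0.2019) → world pose (-0.1445, -0.0390, 0.0865)
step 3: ξ=(vx,vy,ωz)=(0.0975, -0.0075, -0.0865), dt=0.5 → body Δ=(0.0487, -0.0048, -0.0433) → world pose (-0.0956, -0.0395, 0.0433)
step 4: ξ=(vx,vy,ωz)=(0.0750, 0.0000, -0.7500), dt=1.2 → body Δ=(0.0783, -0.0378, -0.9000) → world pose (-0.0157, -0.0740, -0.8567)

(-0.0157, -0.0740, -0.8567)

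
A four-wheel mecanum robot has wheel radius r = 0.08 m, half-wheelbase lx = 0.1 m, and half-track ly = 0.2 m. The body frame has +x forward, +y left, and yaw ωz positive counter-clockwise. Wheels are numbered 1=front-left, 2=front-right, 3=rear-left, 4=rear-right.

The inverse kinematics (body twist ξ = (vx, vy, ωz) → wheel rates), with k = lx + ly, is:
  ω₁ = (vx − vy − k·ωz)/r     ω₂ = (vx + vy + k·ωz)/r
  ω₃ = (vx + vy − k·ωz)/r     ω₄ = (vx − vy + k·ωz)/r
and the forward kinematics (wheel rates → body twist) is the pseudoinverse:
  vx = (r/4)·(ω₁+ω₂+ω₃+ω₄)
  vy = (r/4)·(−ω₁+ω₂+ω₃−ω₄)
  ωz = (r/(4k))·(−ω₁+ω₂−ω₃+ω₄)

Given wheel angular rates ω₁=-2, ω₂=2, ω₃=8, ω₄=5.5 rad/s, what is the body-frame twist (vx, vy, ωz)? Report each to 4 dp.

k = lx + ly = 0.1 + 0.2 = 0.3000
ω₁+ω₂+ω₃+ω₄ = 13.5000  →  vx = (0.08/4)·13.5000 = 0.2700
−ω₁+ω₂+ω₃−ω₄ = 6.5000  →  vy = (0.08/4)·6.5000 = 0.1300
−ω₁+ω₂−ω₃+ω₄ = 1.5000  →  ωz = (0.08/1.2000)·1.5000 = 0.1000

(0.2700, 0.1300, 0.1000)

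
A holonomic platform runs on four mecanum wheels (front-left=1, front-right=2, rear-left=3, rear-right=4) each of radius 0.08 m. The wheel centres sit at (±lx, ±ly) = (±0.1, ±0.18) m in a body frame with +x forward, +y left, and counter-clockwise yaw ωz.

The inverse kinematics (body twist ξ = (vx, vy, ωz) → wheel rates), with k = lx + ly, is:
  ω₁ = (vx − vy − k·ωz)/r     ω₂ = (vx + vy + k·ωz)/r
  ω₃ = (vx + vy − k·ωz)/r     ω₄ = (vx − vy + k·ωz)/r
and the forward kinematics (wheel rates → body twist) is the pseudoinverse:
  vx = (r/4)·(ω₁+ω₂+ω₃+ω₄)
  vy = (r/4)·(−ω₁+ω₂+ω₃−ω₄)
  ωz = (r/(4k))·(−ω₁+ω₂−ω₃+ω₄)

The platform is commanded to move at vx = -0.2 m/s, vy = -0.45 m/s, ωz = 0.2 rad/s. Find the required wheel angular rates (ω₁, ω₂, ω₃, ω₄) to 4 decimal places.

k = lx + ly = 0.1 + 0.18 = 0.2800;  k·ωz = 0.2800·0.2 = 0.0560
ω₁ (FL) = (vx − vy − k·ωz)/r = 0.1940/0.08 = 2.4250
ω₂ (FR) = (vx + vy + k·ωz)/r = -0.5940/0.08 = -7.4250
ω₃ (RL) = (vx + vy − k·ωz)/r = -0.7060/0.08 = -8.8250
ω₄ (RR) = (vx − vy + k·ωz)/r = 0.3060/0.08 = 3.8250

(2.4250, -7.4250, -8.8250, 3.8250)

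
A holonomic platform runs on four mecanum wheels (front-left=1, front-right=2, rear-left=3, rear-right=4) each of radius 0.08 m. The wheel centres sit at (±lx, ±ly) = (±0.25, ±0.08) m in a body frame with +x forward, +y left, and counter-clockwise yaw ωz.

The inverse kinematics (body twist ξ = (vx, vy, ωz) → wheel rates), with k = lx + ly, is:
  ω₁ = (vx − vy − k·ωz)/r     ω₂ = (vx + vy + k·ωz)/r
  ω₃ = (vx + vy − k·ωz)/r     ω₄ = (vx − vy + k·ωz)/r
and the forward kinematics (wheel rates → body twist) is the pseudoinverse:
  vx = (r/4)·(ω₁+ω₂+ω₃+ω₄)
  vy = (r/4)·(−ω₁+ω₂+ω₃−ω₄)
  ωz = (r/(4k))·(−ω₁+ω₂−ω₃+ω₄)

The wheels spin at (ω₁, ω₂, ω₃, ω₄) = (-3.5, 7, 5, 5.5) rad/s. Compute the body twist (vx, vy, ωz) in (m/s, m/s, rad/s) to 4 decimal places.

(0.2800, 0.2000, 0.6667)

k = lx + ly = 0.25 + 0.08 = 0.3300
ω₁+ω₂+ω₃+ω₄ = 14.0000  →  vx = (0.08/4)·14.0000 = 0.2800
−ω₁+ω₂+ω₃−ω₄ = 10.0000  →  vy = (0.08/4)·10.0000 = 0.2000
−ω₁+ω₂−ω₃+ω₄ = 11.0000  →  ωz = (0.08/1.3200)·11.0000 = 0.6667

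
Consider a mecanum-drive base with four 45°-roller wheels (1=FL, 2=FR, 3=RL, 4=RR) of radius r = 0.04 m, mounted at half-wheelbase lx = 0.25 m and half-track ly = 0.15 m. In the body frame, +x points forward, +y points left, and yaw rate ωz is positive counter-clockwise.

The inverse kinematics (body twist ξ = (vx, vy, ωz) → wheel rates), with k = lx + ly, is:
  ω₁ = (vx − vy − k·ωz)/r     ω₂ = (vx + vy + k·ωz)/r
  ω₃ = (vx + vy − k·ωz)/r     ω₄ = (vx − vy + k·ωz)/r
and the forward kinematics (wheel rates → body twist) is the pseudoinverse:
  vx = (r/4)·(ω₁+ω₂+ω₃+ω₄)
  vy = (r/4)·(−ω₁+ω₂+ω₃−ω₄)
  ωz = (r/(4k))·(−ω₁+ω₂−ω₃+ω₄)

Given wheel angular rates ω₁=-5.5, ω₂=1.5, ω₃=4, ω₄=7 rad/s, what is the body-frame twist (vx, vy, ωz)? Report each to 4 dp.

k = lx + ly = 0.25 + 0.15 = 0.4000
ω₁+ω₂+ω₃+ω₄ = 7.0000  →  vx = (0.04/4)·7.0000 = 0.0700
−ω₁+ω₂+ω₃−ω₄ = 4.0000  →  vy = (0.04/4)·4.0000 = 0.0400
−ω₁+ω₂−ω₃+ω₄ = 10.0000  →  ωz = (0.04/1.6000)·10.0000 = 0.2500

(0.0700, 0.0400, 0.2500)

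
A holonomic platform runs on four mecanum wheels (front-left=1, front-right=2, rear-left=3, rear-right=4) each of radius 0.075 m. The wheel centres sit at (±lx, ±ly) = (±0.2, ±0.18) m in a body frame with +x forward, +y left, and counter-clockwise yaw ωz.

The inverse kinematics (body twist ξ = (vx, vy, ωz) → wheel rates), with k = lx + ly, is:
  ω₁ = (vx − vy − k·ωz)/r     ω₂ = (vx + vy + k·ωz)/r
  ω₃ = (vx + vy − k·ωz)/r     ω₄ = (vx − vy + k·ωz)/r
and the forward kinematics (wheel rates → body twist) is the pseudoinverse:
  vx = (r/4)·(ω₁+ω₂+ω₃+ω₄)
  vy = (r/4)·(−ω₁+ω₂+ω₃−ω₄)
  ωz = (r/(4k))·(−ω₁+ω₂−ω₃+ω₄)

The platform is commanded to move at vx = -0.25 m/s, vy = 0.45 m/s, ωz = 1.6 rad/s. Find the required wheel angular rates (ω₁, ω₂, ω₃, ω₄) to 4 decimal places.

k = lx + ly = 0.2 + 0.18 = 0.3800;  k·ωz = 0.3800·1.6 = 0.6080
ω₁ (FL) = (vx − vy − k·ωz)/r = -1.3080/0.075 = -17.4400
ω₂ (FR) = (vx + vy + k·ωz)/r = 0.8080/0.075 = 10.7733
ω₃ (RL) = (vx + vy − k·ωz)/r = -0.4080/0.075 = -5.4400
ω₄ (RR) = (vx − vy + k·ωz)/r = -0.0920/0.075 = -1.2267

(-17.4400, 10.7733, -5.4400, -1.2267)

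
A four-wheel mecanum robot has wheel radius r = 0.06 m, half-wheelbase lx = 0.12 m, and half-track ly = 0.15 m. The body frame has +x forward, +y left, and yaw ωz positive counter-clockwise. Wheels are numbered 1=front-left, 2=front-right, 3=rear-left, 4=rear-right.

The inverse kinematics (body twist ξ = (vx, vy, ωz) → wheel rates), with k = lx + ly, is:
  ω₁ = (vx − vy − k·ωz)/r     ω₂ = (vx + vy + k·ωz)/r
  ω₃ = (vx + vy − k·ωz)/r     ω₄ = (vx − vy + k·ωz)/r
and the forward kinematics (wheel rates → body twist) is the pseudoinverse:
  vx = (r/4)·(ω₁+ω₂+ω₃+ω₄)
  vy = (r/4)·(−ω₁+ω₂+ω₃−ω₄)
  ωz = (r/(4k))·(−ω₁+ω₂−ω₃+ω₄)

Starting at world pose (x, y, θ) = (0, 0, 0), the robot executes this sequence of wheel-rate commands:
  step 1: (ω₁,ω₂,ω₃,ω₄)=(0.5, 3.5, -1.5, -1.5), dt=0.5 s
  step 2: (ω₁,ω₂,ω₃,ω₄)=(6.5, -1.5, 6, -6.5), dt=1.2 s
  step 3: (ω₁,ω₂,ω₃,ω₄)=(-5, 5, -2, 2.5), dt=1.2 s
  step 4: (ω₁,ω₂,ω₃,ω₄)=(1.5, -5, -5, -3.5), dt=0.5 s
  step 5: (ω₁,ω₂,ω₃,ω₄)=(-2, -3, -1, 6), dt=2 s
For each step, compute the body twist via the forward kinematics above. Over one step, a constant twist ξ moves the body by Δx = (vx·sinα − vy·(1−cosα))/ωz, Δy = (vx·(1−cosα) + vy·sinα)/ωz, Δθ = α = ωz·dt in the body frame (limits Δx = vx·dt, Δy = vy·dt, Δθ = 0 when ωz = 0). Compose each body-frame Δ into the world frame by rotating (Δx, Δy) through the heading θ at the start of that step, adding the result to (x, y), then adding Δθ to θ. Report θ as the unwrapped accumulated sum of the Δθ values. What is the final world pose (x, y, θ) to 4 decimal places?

(0.0503, -0.1531, 0.2111)

step 1: ξ=(vx,vy,ωz)=(0.0150, 0.0450, 0.1667), dt=0.5 → body Δ=(0.0066, 0.0228, 0.0833) → world pose (0.0066, 0.0228, 0.0833)
step 2: ξ=(vx,vy,ωz)=(0.0675, 0.0675, -1.1389), dt=1.2 → body Δ=(0.1053, 0.0108, -1.3667) → world pose (0.1106, 0.0423, -1.2833)
step 3: ξ=(vx,vy,ωz)=(0.0075, 0.0825, 0.8056), dt=1.2 → body Δ=(-0.0366, 0.0883, 0.9667) → world pose (0.1849, 0.1024, -0.3167)
step 4: ξ=(vx,vy,ωz)=(-0.1800, -0.1200, -0.2778), dt=0.5 → body Δ=(-0.0939, -0.0536, -0.1389) → world pose (0.0790, 0.0807, -0.4556)
step 5: ξ=(vx,vy,ωz)=(0.0000, -0.1200, 0.3333), dt=2.0 → body Δ=(0.0771, -0.2226, 0.6667) → world pose (0.0503, -0.1531, 0.2111)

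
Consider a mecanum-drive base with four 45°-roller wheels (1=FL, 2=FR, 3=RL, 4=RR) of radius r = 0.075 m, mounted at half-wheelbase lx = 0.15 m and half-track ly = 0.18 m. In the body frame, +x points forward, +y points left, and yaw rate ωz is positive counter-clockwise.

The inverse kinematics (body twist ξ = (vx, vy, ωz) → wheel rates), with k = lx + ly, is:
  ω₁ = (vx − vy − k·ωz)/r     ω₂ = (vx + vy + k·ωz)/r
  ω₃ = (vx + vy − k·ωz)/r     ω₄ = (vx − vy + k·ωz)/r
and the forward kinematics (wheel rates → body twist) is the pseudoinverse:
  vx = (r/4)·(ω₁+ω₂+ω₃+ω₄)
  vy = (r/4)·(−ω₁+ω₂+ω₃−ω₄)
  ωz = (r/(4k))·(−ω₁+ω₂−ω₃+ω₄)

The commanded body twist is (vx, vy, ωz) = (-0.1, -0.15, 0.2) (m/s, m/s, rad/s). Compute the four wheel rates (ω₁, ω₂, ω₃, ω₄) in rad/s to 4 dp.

k = lx + ly = 0.15 + 0.18 = 0.3300;  k·ωz = 0.3300·0.2 = 0.0660
ω₁ (FL) = (vx − vy − k·ωz)/r = -0.0160/0.075 = -0.2133
ω₂ (FR) = (vx + vy + k·ωz)/r = -0.1840/0.075 = -2.4533
ω₃ (RL) = (vx + vy − k·ωz)/r = -0.3160/0.075 = -4.2133
ω₄ (RR) = (vx − vy + k·ωz)/r = 0.1160/0.075 = 1.5467

(-0.2133, -2.4533, -4.2133, 1.5467)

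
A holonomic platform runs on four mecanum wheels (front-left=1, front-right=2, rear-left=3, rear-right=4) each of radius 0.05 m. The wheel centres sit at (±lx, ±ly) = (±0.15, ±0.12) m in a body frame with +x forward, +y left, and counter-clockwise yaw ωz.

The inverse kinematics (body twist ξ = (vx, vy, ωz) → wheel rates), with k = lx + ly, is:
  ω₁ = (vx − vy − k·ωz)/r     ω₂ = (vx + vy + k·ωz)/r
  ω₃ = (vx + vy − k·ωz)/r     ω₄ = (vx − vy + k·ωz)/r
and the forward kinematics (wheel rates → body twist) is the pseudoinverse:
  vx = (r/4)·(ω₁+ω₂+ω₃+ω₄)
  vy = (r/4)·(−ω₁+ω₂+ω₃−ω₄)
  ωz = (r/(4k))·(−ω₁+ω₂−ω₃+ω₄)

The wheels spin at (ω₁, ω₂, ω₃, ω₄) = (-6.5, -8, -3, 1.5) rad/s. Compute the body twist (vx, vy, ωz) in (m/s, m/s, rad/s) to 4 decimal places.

k = lx + ly = 0.15 + 0.12 = 0.2700
ω₁+ω₂+ω₃+ω₄ = -16.0000  →  vx = (0.05/4)·-16.0000 = -0.2000
−ω₁+ω₂+ω₃−ω₄ = -6.0000  →  vy = (0.05/4)·-6.0000 = -0.0750
−ω₁+ω₂−ω₃+ω₄ = 3.0000  →  ωz = (0.05/1.0800)·3.0000 = 0.1389

(-0.2000, -0.0750, 0.1389)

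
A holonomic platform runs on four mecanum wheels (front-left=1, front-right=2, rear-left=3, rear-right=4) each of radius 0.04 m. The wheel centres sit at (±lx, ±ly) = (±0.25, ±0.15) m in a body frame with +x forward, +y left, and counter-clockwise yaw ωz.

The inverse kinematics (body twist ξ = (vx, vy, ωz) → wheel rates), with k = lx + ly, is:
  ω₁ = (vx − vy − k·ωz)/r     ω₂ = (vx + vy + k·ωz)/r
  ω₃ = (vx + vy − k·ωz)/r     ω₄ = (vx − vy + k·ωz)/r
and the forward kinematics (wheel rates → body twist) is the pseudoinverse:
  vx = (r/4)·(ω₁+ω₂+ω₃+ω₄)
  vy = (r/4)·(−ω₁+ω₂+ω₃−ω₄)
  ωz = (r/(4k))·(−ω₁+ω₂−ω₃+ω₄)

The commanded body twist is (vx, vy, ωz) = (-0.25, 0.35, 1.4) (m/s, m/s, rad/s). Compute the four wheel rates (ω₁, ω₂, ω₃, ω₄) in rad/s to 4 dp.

k = lx + ly = 0.25 + 0.15 = 0.4000;  k·ωz = 0.4000·1.4 = 0.5600
ω₁ (FL) = (vx − vy − k·ωz)/r = -1.1600/0.04 = -29.0000
ω₂ (FR) = (vx + vy + k·ωz)/r = 0.6600/0.04 = 16.5000
ω₃ (RL) = (vx + vy − k·ωz)/r = -0.4600/0.04 = -11.5000
ω₄ (RR) = (vx − vy + k·ωz)/r = -0.0400/0.04 = -1.0000

(-29.0000, 16.5000, -11.5000, -1.0000)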